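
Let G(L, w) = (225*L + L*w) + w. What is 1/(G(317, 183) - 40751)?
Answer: 1/88768 ≈ 1.1265e-5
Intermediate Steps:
G(L, w) = w + 225*L + L*w
1/(G(317, 183) - 40751) = 1/((183 + 225*317 + 317*183) - 40751) = 1/((183 + 71325 + 58011) - 40751) = 1/(129519 - 40751) = 1/88768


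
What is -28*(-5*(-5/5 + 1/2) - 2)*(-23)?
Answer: 322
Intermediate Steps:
-28*(-5*(-5/5 + 1/2) - 2)*(-23) = -28*(-5*(-5*⅕ + 1*(½)) - 2)*(-23) = -28*(-5*(-1 + ½) - 2)*(-23) = -28*(-5*(-½) - 2)*(-23) = -28*(5/2 - 2)*(-23) = -28*½*(-23) = -14*(-23) = 322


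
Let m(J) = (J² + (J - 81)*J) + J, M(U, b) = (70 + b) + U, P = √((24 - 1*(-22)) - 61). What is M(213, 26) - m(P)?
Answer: 339 + 80*I*√15 ≈ 339.0 + 309.84*I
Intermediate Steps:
P = I*√15 (P = √((24 + 22) - 61) = √(46 - 61) = √(-15) = I*√15 ≈ 3.873*I)
M(U, b) = 70 + U + b
m(J) = J + J² + J*(-81 + J) (m(J) = (J² + (-81 + J)*J) + J = (J² + J*(-81 + J)) + J = J + J² + J*(-81 + J))
M(213, 26) - m(P) = (70 + 213 + 26) - 2*I*√15*(-40 + I*√15) = 309 - 2*I*√15*(-40 + I*√15)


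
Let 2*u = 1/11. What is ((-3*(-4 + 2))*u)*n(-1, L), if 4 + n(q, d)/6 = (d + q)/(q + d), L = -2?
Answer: -54/11 ≈ -4.9091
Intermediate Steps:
u = 1/22 (u = (1/11)/2 = (1*(1/11))/2 = (1/2)*(1/11) = 1/22 ≈ 0.045455)
n(q, d) = -18 (n(q, d) = -24 + 6*((d + q)/(q + d)) = -24 + 6*((d + q)/(d + q)) = -24 + 6*1 = -24 + 6 = -18)
((-3*(-4 + 2))*u)*n(-1, L) = (-3*(-4 + 2)*(1/22))*(-18) = (-3*(-2)*(1/22))*(-18) = (6*(1/22))*(-18) = (3/11)*(-18) = -54/11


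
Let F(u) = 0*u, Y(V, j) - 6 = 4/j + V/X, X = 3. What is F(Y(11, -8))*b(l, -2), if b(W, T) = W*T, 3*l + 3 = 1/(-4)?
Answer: 0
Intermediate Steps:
Y(V, j) = 6 + 4/j + V/3 (Y(V, j) = 6 + (4/j + V/3) = 6 + 4/j + V/3)
l = -13/12 (l = -1 + (1/(-4))/3 = -1 + (1*(-¼))/3 = -1 + (⅓)*(-¼) = -1 - 1/12 = -13/12 ≈ -1.0833)
F(u) = 0
b(W, T) = T*W
F(Y(11, -8))*b(l, -2) = 0*(-2*(-13/12)) = 0*(13/6) = 0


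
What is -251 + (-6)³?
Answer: -467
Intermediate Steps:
-251 + (-6)³ = -251 - 216 = -467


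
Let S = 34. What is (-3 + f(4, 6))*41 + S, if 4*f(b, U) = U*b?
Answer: 157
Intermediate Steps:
f(b, U) = U*b/4 (f(b, U) = (U*b)/4 = U*b/4)
(-3 + f(4, 6))*41 + S = (-3 + (¼)*6*4)*41 + 34 = (-3 + 6)*41 + 34 = 3*41 + 34 = 123 + 34 = 157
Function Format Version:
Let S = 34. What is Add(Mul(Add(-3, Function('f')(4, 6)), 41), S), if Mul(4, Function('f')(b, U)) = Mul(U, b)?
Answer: 157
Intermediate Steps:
Function('f')(b, U) = Mul(Rational(1, 4), U, b) (Function('f')(b, U) = Mul(Rational(1, 4), Mul(U, b)) = Mul(Rational(1, 4), U, b))
Add(Mul(Add(-3, Function('f')(4, 6)), 41), S) = Add(Mul(Add(-3, Mul(Rational(1, 4), 6, 4)), 41), 34) = Add(Mul(Add(-3, 6), 41), 34) = Add(Mul(3, 41), 34) = Add(123, 34) = 157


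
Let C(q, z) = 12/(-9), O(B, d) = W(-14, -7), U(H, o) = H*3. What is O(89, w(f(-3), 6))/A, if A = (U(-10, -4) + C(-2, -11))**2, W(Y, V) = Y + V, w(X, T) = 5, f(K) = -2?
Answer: -189/8836 ≈ -0.021390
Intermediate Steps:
U(H, o) = 3*H
W(Y, V) = V + Y
O(B, d) = -21 (O(B, d) = -7 - 14 = -21)
C(q, z) = -4/3 (C(q, z) = 12*(-1/9) = -4/3)
A = 8836/9 (A = (3*(-10) - 4/3)**2 = (-30 - 4/3)**2 = (-94/3)**2 = 8836/9 ≈ 981.78)
O(89, w(f(-3), 6))/A = -21/8836/9 = -21*9/8836 = -189/8836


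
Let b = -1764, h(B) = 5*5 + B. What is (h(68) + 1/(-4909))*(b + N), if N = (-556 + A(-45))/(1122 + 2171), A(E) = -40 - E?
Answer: -2652201608008/16165337 ≈ -1.6407e+5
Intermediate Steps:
h(B) = 25 + B
N = -551/3293 (N = (-556 + (-40 - 1*(-45)))/(1122 + 2171) = (-556 + (-40 + 45))/3293 = (-556 + 5)*(1/3293) = -551*1/3293 = -551/3293 ≈ -0.16732)
(h(68) + 1/(-4909))*(b + N) = ((25 + 68) + 1/(-4909))*(-1764 - 551/3293) = (93 - 1/4909)*(-5809403/3293) = (456536/4909)*(-5809403/3293) = -2652201608008/16165337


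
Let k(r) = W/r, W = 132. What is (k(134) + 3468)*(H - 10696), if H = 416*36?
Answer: 994766160/67 ≈ 1.4847e+7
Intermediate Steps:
k(r) = 132/r
H = 14976
(k(134) + 3468)*(H - 10696) = (132/134 + 3468)*(14976 - 10696) = (132*(1/134) + 3468)*4280 = (66/67 + 3468)*4280 = (232422/67)*4280 = 994766160/67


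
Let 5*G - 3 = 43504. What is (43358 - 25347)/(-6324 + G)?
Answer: 90055/11887 ≈ 7.5759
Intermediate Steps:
G = 43507/5 (G = ⅗ + (⅕)*43504 = ⅗ + 43504/5 = 43507/5 ≈ 8701.4)
(43358 - 25347)/(-6324 + G) = (43358 - 25347)/(-6324 + 43507/5) = 18011/(11887/5) = 18011*(5/11887) = 90055/11887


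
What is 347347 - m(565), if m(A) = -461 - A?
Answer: 348373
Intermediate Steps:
347347 - m(565) = 347347 - (-461 - 1*565) = 347347 - (-461 - 565) = 347347 - 1*(-1026) = 347347 + 1026 = 348373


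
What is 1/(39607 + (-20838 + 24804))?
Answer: 1/43573 ≈ 2.2950e-5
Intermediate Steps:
1/(39607 + (-20838 + 24804)) = 1/(39607 + 3966) = 1/43573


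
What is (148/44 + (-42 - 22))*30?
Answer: -20010/11 ≈ -1819.1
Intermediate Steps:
(148/44 + (-42 - 22))*30 = (148*(1/44) - 64)*30 = (37/11 - 64)*30 = -667/11*30 = -20010/11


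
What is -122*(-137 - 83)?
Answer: 26840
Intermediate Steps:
-122*(-137 - 83) = -122*(-220) = 26840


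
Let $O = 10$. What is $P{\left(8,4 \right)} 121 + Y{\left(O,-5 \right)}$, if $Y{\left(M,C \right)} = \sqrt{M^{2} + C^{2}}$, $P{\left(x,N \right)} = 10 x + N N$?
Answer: $11616 + 5 \sqrt{5} \approx 11627.0$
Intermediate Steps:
$P{\left(x,N \right)} = N^{2} + 10 x$ ($P{\left(x,N \right)} = 10 x + N^{2} = N^{2} + 10 x$)
$Y{\left(M,C \right)} = \sqrt{C^{2} + M^{2}}$
$P{\left(8,4 \right)} 121 + Y{\left(O,-5 \right)} = \left(4^{2} + 10 \cdot 8\right) 121 + \sqrt{\left(-5\right)^{2} + 10^{2}} = \left(16 + 80\right) 121 + \sqrt{25 + 100} = 96 \cdot 121 + \sqrt{125} = 11616 + 5 \sqrt{5}$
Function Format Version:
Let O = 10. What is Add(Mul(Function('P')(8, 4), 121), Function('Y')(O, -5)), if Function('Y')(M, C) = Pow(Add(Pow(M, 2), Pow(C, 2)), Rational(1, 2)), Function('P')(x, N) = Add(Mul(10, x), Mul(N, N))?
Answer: Add(11616, Mul(5, Pow(5, Rational(1, 2)))) ≈ 11627.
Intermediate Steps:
Function('P')(x, N) = Add(Pow(N, 2), Mul(10, x)) (Function('P')(x, N) = Add(Mul(10, x), Pow(N, 2)) = Add(Pow(N, 2), Mul(10, x)))
Function('Y')(M, C) = Pow(Add(Pow(C, 2), Pow(M, 2)), Rational(1, 2))
Add(Mul(Function('P')(8, 4), 121), Function('Y')(O, -5)) = Add(Mul(Add(Pow(4, 2), Mul(10, 8)), 121), Pow(Add(Pow(-5, 2), Pow(10, 2)), Rational(1, 2))) = Add(Mul(Add(16, 80), 121), Pow(Add(25, 100), Rational(1, 2))) = Add(Mul(96, 121), Pow(125, Rational(1, 2))) = Add(11616, Mul(5, Pow(5, Rational(1, 2))))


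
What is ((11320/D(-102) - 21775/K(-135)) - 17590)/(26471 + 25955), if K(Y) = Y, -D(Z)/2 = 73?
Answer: -34504795/103331646 ≈ -0.33392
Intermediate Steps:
D(Z) = -146 (D(Z) = -2*73 = -146)
((11320/D(-102) - 21775/K(-135)) - 17590)/(26471 + 25955) = ((11320/(-146) - 21775/(-135)) - 17590)/(26471 + 25955) = ((11320*(-1/146) - 21775*(-1/135)) - 17590)/52426 = ((-5660/73 + 4355/27) - 17590)*(1/52426) = (165095/1971 - 17590)*(1/52426) = -34504795/1971*1/52426 = -34504795/103331646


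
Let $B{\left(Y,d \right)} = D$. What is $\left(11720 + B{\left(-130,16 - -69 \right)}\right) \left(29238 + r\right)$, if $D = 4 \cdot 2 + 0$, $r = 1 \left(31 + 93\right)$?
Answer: $344357536$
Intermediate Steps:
$r = 124$ ($r = 1 \cdot 124 = 124$)
$D = 8$ ($D = 8 + 0 = 8$)
$B{\left(Y,d \right)} = 8$
$\left(11720 + B{\left(-130,16 - -69 \right)}\right) \left(29238 + r\right) = \left(11720 + 8\right) \left(29238 + 124\right) = 11728 \cdot 29362 = 344357536$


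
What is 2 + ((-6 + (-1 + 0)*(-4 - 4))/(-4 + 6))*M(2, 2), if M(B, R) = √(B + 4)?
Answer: 2 + √6 ≈ 4.4495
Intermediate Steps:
M(B, R) = √(4 + B)
2 + ((-6 + (-1 + 0)*(-4 - 4))/(-4 + 6))*M(2, 2) = 2 + ((-6 + (-1 + 0)*(-4 - 4))/(-4 + 6))*√(4 + 2) = 2 + ((-6 - 1*(-8))/2)*√6 = 2 + ((-6 + 8)*(½))*√6 = 2 + (2*(½))*√6 = 2 + 1*√6 = 2 + √6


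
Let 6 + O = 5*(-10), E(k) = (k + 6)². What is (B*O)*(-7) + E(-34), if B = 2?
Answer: 1568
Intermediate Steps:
E(k) = (6 + k)²
O = -56 (O = -6 + 5*(-10) = -6 - 50 = -56)
(B*O)*(-7) + E(-34) = (2*(-56))*(-7) + (6 - 34)² = -112*(-7) + (-28)² = 784 + 784 = 1568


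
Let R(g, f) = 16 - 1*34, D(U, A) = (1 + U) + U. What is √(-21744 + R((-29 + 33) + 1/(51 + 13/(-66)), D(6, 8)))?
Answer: 3*I*√2418 ≈ 147.52*I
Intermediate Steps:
D(U, A) = 1 + 2*U
R(g, f) = -18 (R(g, f) = 16 - 34 = -18)
√(-21744 + R((-29 + 33) + 1/(51 + 13/(-66)), D(6, 8))) = √(-21744 - 18) = √(-21762) = 3*I*√2418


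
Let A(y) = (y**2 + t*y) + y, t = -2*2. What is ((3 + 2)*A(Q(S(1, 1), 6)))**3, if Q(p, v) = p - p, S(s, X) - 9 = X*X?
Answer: 0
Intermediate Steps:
S(s, X) = 9 + X**2 (S(s, X) = 9 + X*X = 9 + X**2)
t = -4
Q(p, v) = 0
A(y) = y**2 - 3*y (A(y) = (y**2 - 4*y) + y = y**2 - 3*y)
((3 + 2)*A(Q(S(1, 1), 6)))**3 = ((3 + 2)*(0*(-3 + 0)))**3 = (5*(0*(-3)))**3 = (5*0)**3 = 0**3 = 0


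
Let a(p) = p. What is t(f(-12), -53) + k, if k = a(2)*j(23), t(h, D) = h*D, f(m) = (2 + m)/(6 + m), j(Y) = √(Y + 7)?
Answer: -265/3 + 2*√30 ≈ -77.379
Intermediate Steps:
j(Y) = √(7 + Y)
f(m) = (2 + m)/(6 + m)
t(h, D) = D*h
k = 2*√30 (k = 2*√(7 + 23) = 2*√30 ≈ 10.954)
t(f(-12), -53) + k = -53*(2 - 12)/(6 - 12) + 2*√30 = -53*(-10)/(-6) + 2*√30 = -(-53)*(-10)/6 + 2*√30 = -53*5/3 + 2*√30 = -265/3 + 2*√30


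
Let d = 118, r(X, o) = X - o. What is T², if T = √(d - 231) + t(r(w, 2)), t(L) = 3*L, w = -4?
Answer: (18 - I*√113)² ≈ 211.0 - 382.69*I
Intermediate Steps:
T = -18 + I*√113 (T = √(118 - 231) + 3*(-4 - 1*2) = √(-113) + 3*(-4 - 2) = I*√113 + 3*(-6) = I*√113 - 18 = -18 + I*√113 ≈ -18.0 + 10.63*I)
T² = (-18 + I*√113)²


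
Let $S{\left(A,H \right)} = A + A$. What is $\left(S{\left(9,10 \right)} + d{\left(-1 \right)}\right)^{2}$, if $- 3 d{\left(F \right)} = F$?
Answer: $\frac{3025}{9} \approx 336.11$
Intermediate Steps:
$S{\left(A,H \right)} = 2 A$
$d{\left(F \right)} = - \frac{F}{3}$
$\left(S{\left(9,10 \right)} + d{\left(-1 \right)}\right)^{2} = \left(2 \cdot 9 - - \frac{1}{3}\right)^{2} = \left(18 + \frac{1}{3}\right)^{2} = \left(\frac{55}{3}\right)^{2} = \frac{3025}{9}$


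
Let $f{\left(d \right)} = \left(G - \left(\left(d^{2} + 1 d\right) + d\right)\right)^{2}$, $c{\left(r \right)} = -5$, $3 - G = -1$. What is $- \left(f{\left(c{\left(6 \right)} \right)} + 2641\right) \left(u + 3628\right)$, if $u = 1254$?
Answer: $-13484084$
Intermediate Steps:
$G = 4$ ($G = 3 - -1 = 3 + 1 = 4$)
$f{\left(d \right)} = \left(4 - d^{2} - 2 d\right)^{2}$ ($f{\left(d \right)} = \left(4 - \left(\left(d^{2} + 1 d\right) + d\right)\right)^{2} = \left(4 - \left(\left(d^{2} + d\right) + d\right)\right)^{2} = \left(4 - \left(\left(d + d^{2}\right) + d\right)\right)^{2} = \left(4 - \left(d^{2} + 2 d\right)\right)^{2} = \left(4 - d^{2} - 2 d\right)^{2}$)
$- \left(f{\left(c{\left(6 \right)} \right)} + 2641\right) \left(u + 3628\right) = - \left(\left(-4 + \left(-5\right)^{2} + 2 \left(-5\right)\right)^{2} + 2641\right) \left(1254 + 3628\right) = - \left(\left(-4 + 25 - 10\right)^{2} + 2641\right) 4882 = - \left(11^{2} + 2641\right) 4882 = - \left(121 + 2641\right) 4882 = - 2762 \cdot 4882 = \left(-1\right) 13484084 = -13484084$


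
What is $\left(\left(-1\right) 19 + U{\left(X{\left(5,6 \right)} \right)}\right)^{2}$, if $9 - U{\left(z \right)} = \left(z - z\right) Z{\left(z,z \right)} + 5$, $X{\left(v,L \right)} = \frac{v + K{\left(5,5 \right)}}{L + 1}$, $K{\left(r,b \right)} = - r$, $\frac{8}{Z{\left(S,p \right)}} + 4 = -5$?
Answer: $225$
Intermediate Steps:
$Z{\left(S,p \right)} = - \frac{8}{9}$ ($Z{\left(S,p \right)} = \frac{8}{-4 - 5} = \frac{8}{-9} = 8 \left(- \frac{1}{9}\right) = - \frac{8}{9}$)
$X{\left(v,L \right)} = \frac{-5 + v}{1 + L}$ ($X{\left(v,L \right)} = \frac{v - 5}{L + 1} = \frac{v - 5}{1 + L} = \frac{-5 + v}{1 + L}$)
$U{\left(z \right)} = 4$ ($U{\left(z \right)} = 9 - \left(\left(z - z\right) \left(- \frac{8}{9}\right) + 5\right) = 9 - \left(0 \left(- \frac{8}{9}\right) + 5\right) = 9 - \left(0 + 5\right) = 9 - 5 = 4$)
$\left(\left(-1\right) 19 + U{\left(X{\left(5,6 \right)} \right)}\right)^{2} = \left(\left(-1\right) 19 + 4\right)^{2} = \left(-19 + 4\right)^{2} = \left(-15\right)^{2} = 225$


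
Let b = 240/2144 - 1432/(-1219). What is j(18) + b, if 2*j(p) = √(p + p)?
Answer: 700211/163346 ≈ 4.2867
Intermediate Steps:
j(p) = √2*√p/2 (j(p) = √(p + p)/2 = √(2*p)/2 = (√2*√p)/2 = √2*√p/2)
b = 210173/163346 (b = 240*(1/2144) - 1432*(-1/1219) = 15/134 + 1432/1219 = 210173/163346 ≈ 1.2867)
j(18) + b = √2*√18/2 + 210173/163346 = √2*(3*√2)/2 + 210173/163346 = 3 + 210173/163346 = 700211/163346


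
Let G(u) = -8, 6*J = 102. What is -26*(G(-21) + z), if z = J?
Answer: -234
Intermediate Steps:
J = 17 (J = (⅙)*102 = 17)
z = 17
-26*(G(-21) + z) = -26*(-8 + 17) = -26*9 = -234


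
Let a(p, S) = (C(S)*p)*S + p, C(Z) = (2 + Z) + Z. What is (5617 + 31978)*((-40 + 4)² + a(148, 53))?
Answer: 31902966620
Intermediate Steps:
C(Z) = 2 + 2*Z
a(p, S) = p + S*p*(2 + 2*S) (a(p, S) = ((2 + 2*S)*p)*S + p = (p*(2 + 2*S))*S + p = S*p*(2 + 2*S) + p = p + S*p*(2 + 2*S))
(5617 + 31978)*((-40 + 4)² + a(148, 53)) = (5617 + 31978)*((-40 + 4)² + 148*(1 + 2*53*(1 + 53))) = 37595*((-36)² + 148*(1 + 2*53*54)) = 37595*(1296 + 148*(1 + 5724)) = 37595*(1296 + 148*5725) = 37595*(1296 + 847300) = 37595*848596 = 31902966620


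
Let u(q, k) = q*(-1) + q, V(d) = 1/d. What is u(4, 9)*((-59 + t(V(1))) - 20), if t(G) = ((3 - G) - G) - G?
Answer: 0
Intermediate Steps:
u(q, k) = 0 (u(q, k) = -q + q = 0)
t(G) = 3 - 3*G (t(G) = (3 - 2*G) - G = 3 - 3*G)
u(4, 9)*((-59 + t(V(1))) - 20) = 0*((-59 + (3 - 3/1)) - 20) = 0*((-59 + (3 - 3*1)) - 20) = 0*((-59 + (3 - 3)) - 20) = 0*((-59 + 0) - 20) = 0*(-59 - 20) = 0*(-79) = 0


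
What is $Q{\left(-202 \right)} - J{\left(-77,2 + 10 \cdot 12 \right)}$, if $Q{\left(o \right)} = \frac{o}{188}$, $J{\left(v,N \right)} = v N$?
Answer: $\frac{882935}{94} \approx 9392.9$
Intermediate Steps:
$J{\left(v,N \right)} = N v$
$Q{\left(o \right)} = \frac{o}{188}$ ($Q{\left(o \right)} = o \frac{1}{188} = \frac{o}{188}$)
$Q{\left(-202 \right)} - J{\left(-77,2 + 10 \cdot 12 \right)} = \frac{1}{188} \left(-202\right) - \left(2 + 10 \cdot 12\right) \left(-77\right) = - \frac{101}{94} - \left(2 + 120\right) \left(-77\right) = - \frac{101}{94} - 122 \left(-77\right) = - \frac{101}{94} - -9394 = - \frac{101}{94} + 9394 = \frac{882935}{94}$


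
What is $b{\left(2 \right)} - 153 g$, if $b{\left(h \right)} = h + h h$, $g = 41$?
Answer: $-6267$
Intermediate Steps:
$b{\left(h \right)} = h + h^{2}$
$b{\left(2 \right)} - 153 g = 2 \left(1 + 2\right) - 6273 = 2 \cdot 3 - 6273 = 6 - 6273 = -6267$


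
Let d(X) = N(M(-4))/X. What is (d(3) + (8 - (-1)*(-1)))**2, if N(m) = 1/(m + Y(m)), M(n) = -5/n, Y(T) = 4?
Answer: 198025/3969 ≈ 49.893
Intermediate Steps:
N(m) = 1/(4 + m) (N(m) = 1/(m + 4) = 1/(4 + m))
d(X) = 4/(21*X) (d(X) = 1/((4 - 5/(-4))*X) = 1/((4 - 5*(-1/4))*X) = 1/((4 + 5/4)*X) = 1/((21/4)*X) = 4/(21*X))
(d(3) + (8 - (-1)*(-1)))**2 = ((4/21)/3 + (8 - (-1)*(-1)))**2 = ((4/21)*(1/3) + (8 - 1*1))**2 = (4/63 + (8 - 1))**2 = (4/63 + 7)**2 = (445/63)**2 = 198025/3969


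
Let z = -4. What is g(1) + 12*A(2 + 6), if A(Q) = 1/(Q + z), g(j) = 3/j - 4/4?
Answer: 5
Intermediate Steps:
g(j) = -1 + 3/j (g(j) = 3/j - 4*¼ = 3/j - 1 = -1 + 3/j)
A(Q) = 1/(-4 + Q) (A(Q) = 1/(Q - 4) = 1/(-4 + Q))
g(1) + 12*A(2 + 6) = (3 - 1*1)/1 + 12/(-4 + (2 + 6)) = 1*(3 - 1) + 12/(-4 + 8) = 1*2 + 12/4 = 2 + 12*(¼) = 2 + 3 = 5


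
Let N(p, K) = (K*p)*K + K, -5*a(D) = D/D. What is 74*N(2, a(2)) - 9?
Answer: -447/25 ≈ -17.880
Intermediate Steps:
a(D) = -⅕ (a(D) = -D/(5*D) = -⅕*1 = -⅕)
N(p, K) = K + p*K² (N(p, K) = p*K² + K = K + p*K²)
74*N(2, a(2)) - 9 = 74*(-(1 - ⅕*2)/5) - 9 = 74*(-(1 - ⅖)/5) - 9 = 74*(-⅕*⅗) - 9 = 74*(-3/25) - 9 = -222/25 - 9 = -447/25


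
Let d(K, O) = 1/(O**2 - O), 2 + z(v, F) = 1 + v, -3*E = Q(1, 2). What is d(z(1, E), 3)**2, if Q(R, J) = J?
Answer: 1/36 ≈ 0.027778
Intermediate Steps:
E = -2/3 (E = -1/3*2 = -2/3 ≈ -0.66667)
z(v, F) = -1 + v (z(v, F) = -2 + (1 + v) = -1 + v)
d(z(1, E), 3)**2 = (1/(3*(-1 + 3)))**2 = ((1/3)/2)**2 = ((1/3)*(1/2))**2 = (1/6)**2 = 1/36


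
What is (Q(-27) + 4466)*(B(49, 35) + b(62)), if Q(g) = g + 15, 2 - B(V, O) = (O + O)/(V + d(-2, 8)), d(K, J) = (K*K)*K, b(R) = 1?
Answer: 236062/41 ≈ 5757.6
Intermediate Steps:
d(K, J) = K**3 (d(K, J) = K**2*K = K**3)
B(V, O) = 2 - 2*O/(-8 + V) (B(V, O) = 2 - (O + O)/(V + (-2)**3) = 2 - 2*O/(V - 8) = 2 - 2*O/(-8 + V))
Q(g) = 15 + g
(Q(-27) + 4466)*(B(49, 35) + b(62)) = ((15 - 27) + 4466)*(2*(-8 + 49 - 1*35)/(-8 + 49) + 1) = (-12 + 4466)*(2*(-8 + 49 - 35)/41 + 1) = 4454*(2*(1/41)*6 + 1) = 4454*(12/41 + 1) = 4454*(53/41) = 236062/41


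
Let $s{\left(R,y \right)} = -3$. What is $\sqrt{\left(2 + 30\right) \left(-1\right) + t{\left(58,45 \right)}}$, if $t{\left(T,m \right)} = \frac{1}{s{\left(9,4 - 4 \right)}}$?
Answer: $\frac{i \sqrt{291}}{3} \approx 5.6862 i$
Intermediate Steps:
$t{\left(T,m \right)} = - \frac{1}{3}$ ($t{\left(T,m \right)} = \frac{1}{-3} = - \frac{1}{3}$)
$\sqrt{\left(2 + 30\right) \left(-1\right) + t{\left(58,45 \right)}} = \sqrt{\left(2 + 30\right) \left(-1\right) - \frac{1}{3}} = \sqrt{32 \left(-1\right) - \frac{1}{3}} = \sqrt{-32 - \frac{1}{3}} = \sqrt{- \frac{97}{3}} = \frac{i \sqrt{291}}{3}$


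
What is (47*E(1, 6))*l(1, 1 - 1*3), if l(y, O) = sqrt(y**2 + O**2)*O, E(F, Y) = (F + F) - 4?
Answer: 188*sqrt(5) ≈ 420.38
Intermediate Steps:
E(F, Y) = -4 + 2*F (E(F, Y) = 2*F - 4 = -4 + 2*F)
l(y, O) = O*sqrt(O**2 + y**2) (l(y, O) = sqrt(O**2 + y**2)*O = O*sqrt(O**2 + y**2))
(47*E(1, 6))*l(1, 1 - 1*3) = (47*(-4 + 2*1))*((1 - 1*3)*sqrt((1 - 1*3)**2 + 1**2)) = (47*(-4 + 2))*((1 - 3)*sqrt((1 - 3)**2 + 1)) = (47*(-2))*(-2*sqrt((-2)**2 + 1)) = -(-188)*sqrt(4 + 1) = -(-188)*sqrt(5) = 188*sqrt(5)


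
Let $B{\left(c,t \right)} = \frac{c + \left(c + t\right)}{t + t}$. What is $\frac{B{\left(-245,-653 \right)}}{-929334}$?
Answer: $- \frac{381}{404570068} \approx -9.4174 \cdot 10^{-7}$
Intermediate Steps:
$B{\left(c,t \right)} = \frac{t + 2 c}{2 t}$
$\frac{B{\left(-245,-653 \right)}}{-929334} = \frac{\frac{1}{-653} \left(-245 + \frac{1}{2} \left(-653\right)\right)}{-929334} = - \frac{-245 - \frac{653}{2}}{653} \left(- \frac{1}{929334}\right) = \left(- \frac{1}{653}\right) \left(- \frac{1143}{2}\right) \left(- \frac{1}{929334}\right) = \frac{1143}{1306} \left(- \frac{1}{929334}\right) = - \frac{381}{404570068}$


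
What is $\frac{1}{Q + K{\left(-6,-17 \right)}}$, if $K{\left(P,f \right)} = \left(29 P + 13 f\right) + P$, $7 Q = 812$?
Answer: $- \frac{1}{285} \approx -0.0035088$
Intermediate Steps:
$Q = 116$ ($Q = \frac{1}{7} \cdot 812 = 116$)
$K{\left(P,f \right)} = 13 f + 30 P$ ($K{\left(P,f \right)} = \left(13 f + 29 P\right) + P = 13 f + 30 P$)
$\frac{1}{Q + K{\left(-6,-17 \right)}} = \frac{1}{116 + \left(13 \left(-17\right) + 30 \left(-6\right)\right)} = \frac{1}{116 - 401} = \frac{1}{-285} = - \frac{1}{285}$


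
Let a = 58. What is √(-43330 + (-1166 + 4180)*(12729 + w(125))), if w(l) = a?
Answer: 4*√2406043 ≈ 6204.6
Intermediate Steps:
w(l) = 58
√(-43330 + (-1166 + 4180)*(12729 + w(125))) = √(-43330 + (-1166 + 4180)*(12729 + 58)) = √(-43330 + 3014*12787) = √(-43330 + 38540018) = √38496688 = 4*√2406043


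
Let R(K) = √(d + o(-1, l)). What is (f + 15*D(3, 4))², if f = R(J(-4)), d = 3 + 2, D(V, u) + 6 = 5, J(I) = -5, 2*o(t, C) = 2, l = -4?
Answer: (15 - √6)² ≈ 157.52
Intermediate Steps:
o(t, C) = 1 (o(t, C) = (½)*2 = 1)
D(V, u) = -1 (D(V, u) = -6 + 5 = -1)
d = 5
R(K) = √6 (R(K) = √(5 + 1) = √6)
f = √6 ≈ 2.4495
(f + 15*D(3, 4))² = (√6 + 15*(-1))² = (√6 - 15)² = (-15 + √6)²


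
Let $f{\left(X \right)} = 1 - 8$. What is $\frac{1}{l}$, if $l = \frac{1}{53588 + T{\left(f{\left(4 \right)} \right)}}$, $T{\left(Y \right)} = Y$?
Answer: $53581$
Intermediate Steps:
$f{\left(X \right)} = -7$
$l = \frac{1}{53581}$ ($l = \frac{1}{53588 - 7} = \frac{1}{53581} \approx 1.8663 \cdot 10^{-5}$)
$\frac{1}{l} = \frac{1}{\frac{1}{53581}} = 53581$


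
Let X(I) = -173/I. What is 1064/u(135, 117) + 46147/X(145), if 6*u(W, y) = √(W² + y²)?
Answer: -6691315/173 + 1064*√394/591 ≈ -38642.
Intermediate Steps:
u(W, y) = √(W² + y²)/6
1064/u(135, 117) + 46147/X(145) = 1064/((√(135² + 117²)/6)) + 46147/((-173/145)) = 1064/((√(18225 + 13689)/6)) + 46147/((-173*1/145)) = 1064/((√31914/6)) + 46147/(-173/145) = 1064/(((9*√394)/6)) + 46147*(-145/173) = 1064/((3*√394/2)) - 6691315/173 = 1064*(√394/591) - 6691315/173 = 1064*√394/591 - 6691315/173 = -6691315/173 + 1064*√394/591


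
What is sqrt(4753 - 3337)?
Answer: 2*sqrt(354) ≈ 37.630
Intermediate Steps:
sqrt(4753 - 3337) = sqrt(1416) = 2*sqrt(354)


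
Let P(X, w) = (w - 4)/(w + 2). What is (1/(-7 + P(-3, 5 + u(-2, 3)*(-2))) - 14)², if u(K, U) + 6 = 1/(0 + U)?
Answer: 24275329/121104 ≈ 200.45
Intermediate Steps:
u(K, U) = -6 + 1/U (u(K, U) = -6 + 1/(0 + U) = -6 + 1/U)
P(X, w) = (-4 + w)/(2 + w)
(1/(-7 + P(-3, 5 + u(-2, 3)*(-2))) - 14)² = (1/(-7 + (-4 + (5 + (-6 + 1/3)*(-2)))/(2 + (5 + (-6 + 1/3)*(-2)))) - 14)² = (1/(-7 + (-4 + (5 + (-6 + ⅓)*(-2)))/(2 + (5 + (-6 + ⅓)*(-2)))) - 14)² = (1/(-7 + (-4 + (5 - 17/3*(-2)))/(2 + (5 - 17/3*(-2)))) - 14)² = (1/(-7 + (-4 + (5 + 34/3))/(2 + (5 + 34/3))) - 14)² = (1/(-7 + (-4 + 49/3)/(2 + 49/3)) - 14)² = (1/(-7 + (37/3)/(55/3)) - 14)² = (1/(-7 + (3/55)*(37/3)) - 14)² = (1/(-7 + 37/55) - 14)² = (1/(-348/55) - 14)² = (-55/348 - 14)² = (-4927/348)² = 24275329/121104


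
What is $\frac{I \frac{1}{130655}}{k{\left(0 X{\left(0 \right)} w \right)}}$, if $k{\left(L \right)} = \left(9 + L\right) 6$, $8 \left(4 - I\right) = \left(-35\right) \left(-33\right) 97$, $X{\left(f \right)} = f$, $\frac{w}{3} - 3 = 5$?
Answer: $- \frac{112003}{56442960} \approx -0.0019844$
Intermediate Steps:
$w = 24$ ($w = 9 + 3 \cdot 5 = 9 + 15 = 24$)
$I = - \frac{112003}{8}$ ($I = 4 - \frac{\left(-35\right) \left(-33\right) 97}{8} = 4 - \frac{1155 \cdot 97}{8} = 4 - \frac{112035}{8} = - \frac{112003}{8} \approx -14000.0$)
$k{\left(L \right)} = 54 + 6 L$
$\frac{I \frac{1}{130655}}{k{\left(0 X{\left(0 \right)} w \right)}} = \frac{\left(- \frac{112003}{8}\right) \frac{1}{130655}}{54 + 6 \cdot 0 \cdot 0 \cdot 24} = \frac{\left(- \frac{112003}{8}\right) \frac{1}{130655}}{54 + 6 \cdot 0 \cdot 24} = - \frac{112003}{1045240 \left(54 + 6 \cdot 0\right)} = - \frac{112003}{1045240 \left(54 + 0\right)} = - \frac{112003}{1045240 \cdot 54} = \left(- \frac{112003}{1045240}\right) \frac{1}{54} = - \frac{112003}{56442960}$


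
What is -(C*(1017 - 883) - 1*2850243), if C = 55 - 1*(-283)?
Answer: 2804951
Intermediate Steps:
C = 338 (C = 55 + 283 = 338)
-(C*(1017 - 883) - 1*2850243) = -(338*(1017 - 883) - 1*2850243) = -(338*134 - 2850243) = -(45292 - 2850243) = -1*(-2804951) = 2804951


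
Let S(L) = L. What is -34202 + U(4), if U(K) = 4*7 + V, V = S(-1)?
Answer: -34175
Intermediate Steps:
V = -1
U(K) = 27 (U(K) = 4*7 - 1 = 28 - 1 = 27)
-34202 + U(4) = -34202 + 27 = -34175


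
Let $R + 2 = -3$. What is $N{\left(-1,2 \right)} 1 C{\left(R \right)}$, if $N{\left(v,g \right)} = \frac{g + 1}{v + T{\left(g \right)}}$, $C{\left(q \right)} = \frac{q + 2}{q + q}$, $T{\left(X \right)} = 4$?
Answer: $\frac{3}{10} \approx 0.3$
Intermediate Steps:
$R = -5$ ($R = -2 - 3 = -5$)
$C{\left(q \right)} = \frac{2 + q}{2 q}$
$N{\left(v,g \right)} = \frac{1 + g}{4 + v}$ ($N{\left(v,g \right)} = \frac{g + 1}{v + 4} = \frac{1 + g}{4 + v}$)
$N{\left(-1,2 \right)} 1 C{\left(R \right)} = \frac{1 + 2}{4 - 1} \cdot 1 \frac{2 - 5}{2 \left(-5\right)} = \frac{1}{3} \cdot 3 \cdot 1 \cdot \frac{1}{2} \left(- \frac{1}{5}\right) \left(-3\right) = \frac{1}{3} \cdot 3 \cdot 1 \cdot \frac{3}{10} = 1 \cdot 1 \cdot \frac{3}{10} = 1 \cdot \frac{3}{10} = \frac{3}{10}$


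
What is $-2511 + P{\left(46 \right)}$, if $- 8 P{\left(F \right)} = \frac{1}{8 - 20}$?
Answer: $- \frac{241055}{96} \approx -2511.0$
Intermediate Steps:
$P{\left(F \right)} = \frac{1}{96}$ ($P{\left(F \right)} = - \frac{1}{8 \left(8 - 20\right)} = - \frac{1}{8 \left(-12\right)} = \left(- \frac{1}{8}\right) \left(- \frac{1}{12}\right) = \frac{1}{96}$)
$-2511 + P{\left(46 \right)} = -2511 + \frac{1}{96} = - \frac{241055}{96}$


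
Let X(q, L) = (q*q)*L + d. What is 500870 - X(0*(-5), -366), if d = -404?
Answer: 501274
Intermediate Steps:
X(q, L) = -404 + L*q² (X(q, L) = (q*q)*L - 404 = q²*L - 404 = L*q² - 404 = -404 + L*q²)
500870 - X(0*(-5), -366) = 500870 - (-404 - 366*(0*(-5))²) = 500870 - (-404 - 366*0²) = 500870 - (-404 - 366*0) = 500870 - (-404 + 0) = 500870 - 1*(-404) = 500870 + 404 = 501274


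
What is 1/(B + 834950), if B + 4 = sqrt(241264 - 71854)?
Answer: 417473/348567326753 - sqrt(169410)/697134653506 ≈ 1.1971e-6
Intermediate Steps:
B = -4 + sqrt(169410) (B = -4 + sqrt(241264 - 71854) = -4 + sqrt(169410) ≈ 407.59)
1/(B + 834950) = 1/((-4 + sqrt(169410)) + 834950) = 1/(834946 + sqrt(169410))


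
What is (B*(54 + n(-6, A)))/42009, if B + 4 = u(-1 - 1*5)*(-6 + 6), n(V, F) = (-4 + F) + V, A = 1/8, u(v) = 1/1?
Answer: -353/84018 ≈ -0.0042015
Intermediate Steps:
u(v) = 1
A = ⅛ ≈ 0.12500
n(V, F) = -4 + F + V
B = -4 (B = -4 + 1*(-6 + 6) = -4 + 1*0 = -4 + 0 = -4)
(B*(54 + n(-6, A)))/42009 = -4*(54 + (-4 + ⅛ - 6))/42009 = -4*(54 - 79/8)*(1/42009) = -4*353/8*(1/42009) = -353/2*1/42009 = -353/84018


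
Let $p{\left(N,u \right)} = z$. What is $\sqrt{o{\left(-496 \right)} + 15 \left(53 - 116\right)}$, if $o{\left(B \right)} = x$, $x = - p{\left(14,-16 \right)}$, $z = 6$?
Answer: $i \sqrt{951} \approx 30.838 i$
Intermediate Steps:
$p{\left(N,u \right)} = 6$
$x = -6$ ($x = \left(-1\right) 6 = -6$)
$o{\left(B \right)} = -6$
$\sqrt{o{\left(-496 \right)} + 15 \left(53 - 116\right)} = \sqrt{-6 + 15 \left(53 - 116\right)} = \sqrt{-6 + 15 \left(-63\right)} = \sqrt{-6 - 945} = \sqrt{-951} = i \sqrt{951}$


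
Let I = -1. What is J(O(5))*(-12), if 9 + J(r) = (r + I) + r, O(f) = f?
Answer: 0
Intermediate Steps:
J(r) = -10 + 2*r (J(r) = -9 + ((r - 1) + r) = -9 + ((-1 + r) + r) = -9 + (-1 + 2*r) = -10 + 2*r)
J(O(5))*(-12) = (-10 + 2*5)*(-12) = (-10 + 10)*(-12) = 0*(-12) = 0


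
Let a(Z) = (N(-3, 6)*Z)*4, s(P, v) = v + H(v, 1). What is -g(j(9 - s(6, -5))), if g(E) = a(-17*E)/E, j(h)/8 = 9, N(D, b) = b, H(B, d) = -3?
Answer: 408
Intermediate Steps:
s(P, v) = -3 + v (s(P, v) = v - 3 = -3 + v)
j(h) = 72 (j(h) = 8*9 = 72)
a(Z) = 24*Z (a(Z) = (6*Z)*4 = 24*Z)
g(E) = -408 (g(E) = (24*(-17*E))/E = (-408*E)/E = -408)
-g(j(9 - s(6, -5))) = -1*(-408) = 408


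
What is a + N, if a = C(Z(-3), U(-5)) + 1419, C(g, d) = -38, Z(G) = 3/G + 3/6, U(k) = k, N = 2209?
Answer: 3590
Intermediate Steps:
Z(G) = 1/2 + 3/G (Z(G) = 3/G + 3*(1/6) = 3/G + 1/2 = 1/2 + 3/G)
a = 1381 (a = -38 + 1419 = 1381)
a + N = 1381 + 2209 = 3590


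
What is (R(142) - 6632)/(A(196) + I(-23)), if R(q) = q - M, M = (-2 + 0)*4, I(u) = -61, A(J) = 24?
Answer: 6482/37 ≈ 175.19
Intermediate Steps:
M = -8 (M = -2*4 = -8)
R(q) = 8 + q (R(q) = q - 1*(-8) = q + 8 = 8 + q)
(R(142) - 6632)/(A(196) + I(-23)) = ((8 + 142) - 6632)/(24 - 61) = (150 - 6632)/(-37) = -6482*(-1/37) = 6482/37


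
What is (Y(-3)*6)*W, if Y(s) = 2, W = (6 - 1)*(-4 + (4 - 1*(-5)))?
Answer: 300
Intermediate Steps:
W = 25 (W = 5*(-4 + (4 + 5)) = 5*(-4 + 9) = 5*5 = 25)
(Y(-3)*6)*W = (2*6)*25 = 12*25 = 300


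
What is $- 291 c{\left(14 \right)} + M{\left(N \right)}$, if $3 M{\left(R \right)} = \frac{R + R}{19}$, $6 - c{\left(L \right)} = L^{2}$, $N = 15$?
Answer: $\frac{1050520}{19} \approx 55291.0$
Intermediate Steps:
$c{\left(L \right)} = 6 - L^{2}$
$M{\left(R \right)} = \frac{2 R}{57}$ ($M{\left(R \right)} = \frac{\left(R + R\right) \frac{1}{19}}{3} = \frac{2 R \frac{1}{19}}{3} = \frac{\frac{2}{19} R}{3} = \frac{2 R}{57}$)
$- 291 c{\left(14 \right)} + M{\left(N \right)} = - 291 \left(6 - 14^{2}\right) + \frac{2}{57} \cdot 15 = - 291 \left(6 - 196\right) + \frac{10}{19} = \left(-291\right) \left(-190\right) + \frac{10}{19} = 55290 + \frac{10}{19} = \frac{1050520}{19}$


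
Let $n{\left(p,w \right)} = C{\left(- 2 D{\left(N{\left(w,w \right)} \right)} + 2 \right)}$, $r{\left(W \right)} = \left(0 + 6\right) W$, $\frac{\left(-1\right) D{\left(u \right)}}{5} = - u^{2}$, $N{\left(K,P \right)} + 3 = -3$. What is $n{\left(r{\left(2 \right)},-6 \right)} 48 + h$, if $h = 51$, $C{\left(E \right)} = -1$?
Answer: $3$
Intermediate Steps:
$N{\left(K,P \right)} = -6$ ($N{\left(K,P \right)} = -3 - 3 = -6$)
$D{\left(u \right)} = 5 u^{2}$ ($D{\left(u \right)} = - 5 \left(- u^{2}\right) = 5 u^{2}$)
$r{\left(W \right)} = 6 W$
$n{\left(p,w \right)} = -1$
$n{\left(r{\left(2 \right)},-6 \right)} 48 + h = \left(-1\right) 48 + 51 = -48 + 51 = 3$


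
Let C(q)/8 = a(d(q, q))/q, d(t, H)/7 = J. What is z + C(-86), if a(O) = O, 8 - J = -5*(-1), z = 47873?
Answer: 2058455/43 ≈ 47871.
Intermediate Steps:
J = 3 (J = 8 - (-5)*(-1) = 8 - 1*5 = 8 - 5 = 3)
d(t, H) = 21 (d(t, H) = 7*3 = 21)
C(q) = 168/q (C(q) = 8*(21/q) = 168/q)
z + C(-86) = 47873 + 168/(-86) = 47873 + 168*(-1/86) = 47873 - 84/43 = 2058455/43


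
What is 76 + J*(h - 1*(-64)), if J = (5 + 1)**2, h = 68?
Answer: 4828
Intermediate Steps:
J = 36 (J = 6**2 = 36)
76 + J*(h - 1*(-64)) = 76 + 36*(68 - 1*(-64)) = 76 + 36*(68 + 64) = 76 + 36*132 = 76 + 4752 = 4828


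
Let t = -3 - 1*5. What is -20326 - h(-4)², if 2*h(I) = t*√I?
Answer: -20262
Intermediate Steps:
t = -8 (t = -3 - 5 = -8)
h(I) = -4*√I (h(I) = (-8*√I)/2 = -4*√I)
-20326 - h(-4)² = -20326 - (-8*I)² = -20326 - 1*(-64) = -20326 + 64 = -20262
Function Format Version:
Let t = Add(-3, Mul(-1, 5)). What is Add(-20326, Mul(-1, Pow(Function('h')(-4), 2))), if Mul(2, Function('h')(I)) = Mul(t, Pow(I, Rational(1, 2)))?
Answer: -20262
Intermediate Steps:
t = -8 (t = Add(-3, -5) = -8)
Function('h')(I) = Mul(-4, Pow(I, Rational(1, 2))) (Function('h')(I) = Mul(Rational(1, 2), Mul(-8, Pow(I, Rational(1, 2)))) = Mul(-4, Pow(I, Rational(1, 2))))
Add(-20326, Mul(-1, Pow(Function('h')(-4), 2))) = Add(-20326, Mul(-1, Pow(Mul(-4, Pow(-4, Rational(1, 2))), 2))) = Add(-20326, Mul(-1, Pow(Mul(-4, Mul(2, I)), 2))) = Add(-20326, Mul(-1, Pow(Mul(-8, I), 2))) = Add(-20326, Mul(-1, -64)) = Add(-20326, 64) = -20262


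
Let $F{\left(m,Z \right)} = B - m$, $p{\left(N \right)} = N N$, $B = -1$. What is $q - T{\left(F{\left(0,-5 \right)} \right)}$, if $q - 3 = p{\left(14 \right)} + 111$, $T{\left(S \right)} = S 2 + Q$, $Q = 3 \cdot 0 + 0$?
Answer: $312$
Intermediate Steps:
$p{\left(N \right)} = N^{2}$
$F{\left(m,Z \right)} = -1 - m$
$Q = 0$ ($Q = 0 + 0 = 0$)
$T{\left(S \right)} = 2 S$ ($T{\left(S \right)} = S 2 + 0 = 2 S + 0 = 2 S$)
$q = 310$ ($q = 3 + \left(14^{2} + 111\right) = 3 + \left(196 + 111\right) = 3 + 307 = 310$)
$q - T{\left(F{\left(0,-5 \right)} \right)} = 310 - 2 \left(-1 - 0\right) = 310 - 2 \left(-1 + 0\right) = 310 - 2 \left(-1\right) = 310 - -2 = 310 + 2 = 312$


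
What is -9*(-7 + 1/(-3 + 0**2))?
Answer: 66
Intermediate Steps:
-9*(-7 + 1/(-3 + 0**2)) = -9*(-7 + 1/(-3 + 0)) = -9*(-7 + 1/(-3)) = -9*(-7 - 1/3) = -9*(-22/3) = 66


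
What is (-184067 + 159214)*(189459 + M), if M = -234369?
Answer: 1116148230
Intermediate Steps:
(-184067 + 159214)*(189459 + M) = (-184067 + 159214)*(189459 - 234369) = -24853*(-44910) = 1116148230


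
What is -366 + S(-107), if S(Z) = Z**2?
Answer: 11083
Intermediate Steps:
-366 + S(-107) = -366 + (-107)**2 = -366 + 11449 = 11083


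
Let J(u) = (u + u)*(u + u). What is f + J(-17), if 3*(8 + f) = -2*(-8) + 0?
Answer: 3460/3 ≈ 1153.3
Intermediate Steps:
f = -8/3 (f = -8 + (-2*(-8) + 0)/3 = -8 + (16 + 0)/3 = -8 + (⅓)*16 = -8 + 16/3 = -8/3 ≈ -2.6667)
J(u) = 4*u² (J(u) = (2*u)*(2*u) = 4*u²)
f + J(-17) = -8/3 + 4*(-17)² = -8/3 + 4*289 = -8/3 + 1156 = 3460/3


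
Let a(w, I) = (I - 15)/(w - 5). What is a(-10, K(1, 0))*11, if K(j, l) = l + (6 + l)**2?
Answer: -77/5 ≈ -15.400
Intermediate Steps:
a(w, I) = (-15 + I)/(-5 + w)
a(-10, K(1, 0))*11 = ((-15 + (0 + (6 + 0)**2))/(-5 - 10))*11 = ((-15 + (0 + 6**2))/(-15))*11 = -(-15 + (0 + 36))/15*11 = -(-15 + 36)/15*11 = -1/15*21*11 = -7/5*11 = -77/5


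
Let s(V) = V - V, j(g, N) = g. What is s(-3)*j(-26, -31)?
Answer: 0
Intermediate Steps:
s(V) = 0
s(-3)*j(-26, -31) = 0*(-26) = 0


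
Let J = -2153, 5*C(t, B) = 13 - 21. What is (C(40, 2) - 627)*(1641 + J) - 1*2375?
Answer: 1597341/5 ≈ 3.1947e+5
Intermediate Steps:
C(t, B) = -8/5 (C(t, B) = (13 - 21)/5 = (1/5)*(-8) = -8/5)
(C(40, 2) - 627)*(1641 + J) - 1*2375 = (-8/5 - 627)*(1641 - 2153) - 1*2375 = -3143/5*(-512) - 2375 = 1609216/5 - 2375 = 1597341/5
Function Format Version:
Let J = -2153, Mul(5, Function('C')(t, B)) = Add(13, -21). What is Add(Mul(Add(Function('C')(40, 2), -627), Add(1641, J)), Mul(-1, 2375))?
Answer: Rational(1597341, 5) ≈ 3.1947e+5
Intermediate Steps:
Function('C')(t, B) = Rational(-8, 5) (Function('C')(t, B) = Mul(Rational(1, 5), Add(13, -21)) = Mul(Rational(1, 5), -8) = Rational(-8, 5))
Add(Mul(Add(Function('C')(40, 2), -627), Add(1641, J)), Mul(-1, 2375)) = Add(Mul(Add(Rational(-8, 5), -627), Add(1641, -2153)), Mul(-1, 2375)) = Add(Mul(Rational(-3143, 5), -512), -2375) = Add(Rational(1609216, 5), -2375) = Rational(1597341, 5)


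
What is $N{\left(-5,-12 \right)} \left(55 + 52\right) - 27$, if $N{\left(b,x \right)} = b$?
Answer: $-562$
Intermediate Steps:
$N{\left(-5,-12 \right)} \left(55 + 52\right) - 27 = - 5 \left(55 + 52\right) - 27 = \left(-5\right) 107 - 27 = -535 - 27 = -562$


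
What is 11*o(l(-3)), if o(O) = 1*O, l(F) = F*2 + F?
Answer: -99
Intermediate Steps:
l(F) = 3*F (l(F) = 2*F + F = 3*F)
o(O) = O
11*o(l(-3)) = 11*(3*(-3)) = 11*(-9) = -99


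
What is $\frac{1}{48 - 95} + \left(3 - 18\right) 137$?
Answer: $- \frac{96586}{47} \approx -2055.0$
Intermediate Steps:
$\frac{1}{48 - 95} + \left(3 - 18\right) 137 = \frac{1}{-47} + \left(3 - 18\right) 137 = - \frac{1}{47} - 2055 = - \frac{96586}{47}$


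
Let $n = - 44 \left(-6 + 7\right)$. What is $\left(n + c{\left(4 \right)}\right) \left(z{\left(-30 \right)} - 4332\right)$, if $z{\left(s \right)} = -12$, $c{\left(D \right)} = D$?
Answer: $173760$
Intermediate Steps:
$n = -44$ ($n = \left(-44\right) 1 = -44$)
$\left(n + c{\left(4 \right)}\right) \left(z{\left(-30 \right)} - 4332\right) = \left(-44 + 4\right) \left(-12 - 4332\right) = \left(-40\right) \left(-4344\right) = 173760$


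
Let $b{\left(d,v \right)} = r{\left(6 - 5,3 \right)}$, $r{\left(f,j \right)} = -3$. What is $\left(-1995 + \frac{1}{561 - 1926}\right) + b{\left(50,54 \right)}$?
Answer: $- \frac{2727271}{1365} \approx -1998.0$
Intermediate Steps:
$b{\left(d,v \right)} = -3$
$\left(-1995 + \frac{1}{561 - 1926}\right) + b{\left(50,54 \right)} = \left(-1995 + \frac{1}{561 - 1926}\right) - 3 = \left(-1995 + \frac{1}{-1365}\right) - 3 = \left(-1995 - \frac{1}{1365}\right) - 3 = - \frac{2723176}{1365} - 3 = - \frac{2727271}{1365}$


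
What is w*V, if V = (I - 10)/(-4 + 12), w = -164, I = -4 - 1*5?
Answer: 779/2 ≈ 389.50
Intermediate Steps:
I = -9 (I = -4 - 5 = -9)
V = -19/8 (V = (-9 - 10)/(-4 + 12) = -19/8 ≈ -2.3750)
w*V = -164*(-19/8) = 779/2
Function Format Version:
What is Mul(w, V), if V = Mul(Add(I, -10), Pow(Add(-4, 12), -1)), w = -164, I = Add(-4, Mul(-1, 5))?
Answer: Rational(779, 2) ≈ 389.50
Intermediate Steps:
I = -9 (I = Add(-4, -5) = -9)
V = Rational(-19, 8) (V = Mul(Add(-9, -10), Pow(Add(-4, 12), -1)) = Mul(-19, Pow(8, -1)) = Mul(-19, Rational(1, 8)) = Rational(-19, 8) ≈ -2.3750)
Mul(w, V) = Mul(-164, Rational(-19, 8)) = Rational(779, 2)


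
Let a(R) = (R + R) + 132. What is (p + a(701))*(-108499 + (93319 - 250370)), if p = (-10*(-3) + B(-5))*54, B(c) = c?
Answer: -765846200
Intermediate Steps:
a(R) = 132 + 2*R (a(R) = 2*R + 132 = 132 + 2*R)
p = 1350 (p = (-10*(-3) - 5)*54 = (30 - 5)*54 = 25*54 = 1350)
(p + a(701))*(-108499 + (93319 - 250370)) = (1350 + (132 + 2*701))*(-108499 + (93319 - 250370)) = (1350 + (132 + 1402))*(-108499 - 157051) = (1350 + 1534)*(-265550) = 2884*(-265550) = -765846200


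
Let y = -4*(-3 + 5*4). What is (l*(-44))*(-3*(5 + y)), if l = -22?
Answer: 182952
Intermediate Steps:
y = -68 (y = -4*(-3 + 20) = -4*17 = -68)
(l*(-44))*(-3*(5 + y)) = (-22*(-44))*(-3*(5 - 68)) = 968*(-3*(-63)) = 968*189 = 182952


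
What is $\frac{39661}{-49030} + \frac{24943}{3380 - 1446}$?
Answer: $\frac{286562729}{23706005} \approx 12.088$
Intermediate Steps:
$\frac{39661}{-49030} + \frac{24943}{3380 - 1446} = 39661 \left(- \frac{1}{49030}\right) + \frac{24943}{3380 - 1446} = - \frac{39661}{49030} + \frac{24943}{1934} = \frac{286562729}{23706005}$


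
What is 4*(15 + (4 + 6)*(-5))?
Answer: -140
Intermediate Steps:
4*(15 + (4 + 6)*(-5)) = 4*(15 + 10*(-5)) = 4*(15 - 50) = 4*(-35) = -140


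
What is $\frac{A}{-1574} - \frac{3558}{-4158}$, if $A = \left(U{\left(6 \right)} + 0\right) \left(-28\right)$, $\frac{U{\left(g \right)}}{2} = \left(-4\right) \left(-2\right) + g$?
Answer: $\frac{738347}{545391} \approx 1.3538$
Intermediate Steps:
$U{\left(g \right)} = 16 + 2 g$ ($U{\left(g \right)} = 2 \left(\left(-4\right) \left(-2\right) + g\right) = 2 \left(8 + g\right) = 16 + 2 g$)
$A = -784$ ($A = \left(\left(16 + 2 \cdot 6\right) + 0\right) \left(-28\right) = \left(\left(16 + 12\right) + 0\right) \left(-28\right) = \left(28 + 0\right) \left(-28\right) = 28 \left(-28\right) = -784$)
$\frac{A}{-1574} - \frac{3558}{-4158} = - \frac{784}{-1574} - \frac{3558}{-4158} = \left(-784\right) \left(- \frac{1}{1574}\right) - - \frac{593}{693} = \frac{392}{787} + \frac{593}{693} = \frac{738347}{545391}$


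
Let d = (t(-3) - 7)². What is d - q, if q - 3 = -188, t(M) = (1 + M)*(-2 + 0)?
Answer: 194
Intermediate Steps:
t(M) = -2 - 2*M (t(M) = (1 + M)*(-2) = -2 - 2*M)
q = -185 (q = 3 - 188 = -185)
d = 9 (d = ((-2 - 2*(-3)) - 7)² = ((-2 + 6) - 7)² = (4 - 7)² = (-3)² = 9)
d - q = 9 - 1*(-185) = 9 + 185 = 194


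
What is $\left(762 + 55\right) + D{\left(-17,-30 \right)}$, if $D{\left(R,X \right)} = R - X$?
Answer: $830$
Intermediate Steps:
$\left(762 + 55\right) + D{\left(-17,-30 \right)} = \left(762 + 55\right) - -13 = 817 + \left(-17 + 30\right) = 817 + 13 = 830$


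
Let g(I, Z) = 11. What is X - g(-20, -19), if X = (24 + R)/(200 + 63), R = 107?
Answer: -2762/263 ≈ -10.502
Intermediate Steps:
X = 131/263 (X = (24 + 107)/(200 + 63) = 131/263 ≈ 0.49810)
X - g(-20, -19) = 131/263 - 1*11 = 131/263 - 11 = -2762/263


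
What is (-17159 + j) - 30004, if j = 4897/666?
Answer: -31405661/666 ≈ -47156.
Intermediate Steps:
j = 4897/666 (j = 4897*(1/666) = 4897/666 ≈ 7.3529)
(-17159 + j) - 30004 = (-17159 + 4897/666) - 30004 = -11422997/666 - 30004 = -31405661/666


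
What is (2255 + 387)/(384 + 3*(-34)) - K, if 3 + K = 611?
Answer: -84407/141 ≈ -598.63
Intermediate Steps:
K = 608 (K = -3 + 611 = 608)
(2255 + 387)/(384 + 3*(-34)) - K = (2255 + 387)/(384 + 3*(-34)) - 1*608 = 2642/(384 - 102) - 608 = 2642/282 - 608 = 2642*(1/282) - 608 = 1321/141 - 608 = -84407/141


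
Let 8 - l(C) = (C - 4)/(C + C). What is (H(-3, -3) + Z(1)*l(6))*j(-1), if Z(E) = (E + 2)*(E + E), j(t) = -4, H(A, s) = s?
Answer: -176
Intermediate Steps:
l(C) = 8 - (-4 + C)/(2*C) (l(C) = 8 - (C - 4)/(C + C) = 8 - (-4 + C)/(2*C))
Z(E) = 2*E*(2 + E) (Z(E) = (2 + E)*(2*E) = 2*E*(2 + E))
(H(-3, -3) + Z(1)*l(6))*j(-1) = (-3 + (2*1*(2 + 1))*(15/2 + 2/6))*(-4) = (-3 + (2*1*3)*(15/2 + 2*(⅙)))*(-4) = (-3 + 6*(15/2 + ⅓))*(-4) = (-3 + 6*(47/6))*(-4) = (-3 + 47)*(-4) = 44*(-4) = -176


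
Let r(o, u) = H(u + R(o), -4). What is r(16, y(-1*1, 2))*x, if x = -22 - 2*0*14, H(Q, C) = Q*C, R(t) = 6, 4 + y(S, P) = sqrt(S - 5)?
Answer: 176 + 88*I*sqrt(6) ≈ 176.0 + 215.56*I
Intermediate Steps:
y(S, P) = -4 + sqrt(-5 + S) (y(S, P) = -4 + sqrt(S - 5) = -4 + sqrt(-5 + S))
H(Q, C) = C*Q
r(o, u) = -24 - 4*u (r(o, u) = -4*(u + 6) = -4*(6 + u) = -24 - 4*u)
x = -22 (x = -22 + 0*14 = -22 + 0 = -22)
r(16, y(-1*1, 2))*x = (-24 - 4*(-4 + sqrt(-5 - 1*1)))*(-22) = (-24 - 4*(-4 + sqrt(-5 - 1)))*(-22) = (-24 - 4*(-4 + sqrt(-6)))*(-22) = (-24 - 4*(-4 + I*sqrt(6)))*(-22) = (-24 + (16 - 4*I*sqrt(6)))*(-22) = (-8 - 4*I*sqrt(6))*(-22) = 176 + 88*I*sqrt(6)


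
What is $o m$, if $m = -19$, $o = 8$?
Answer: $-152$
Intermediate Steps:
$o m = 8 \left(-19\right) = -152$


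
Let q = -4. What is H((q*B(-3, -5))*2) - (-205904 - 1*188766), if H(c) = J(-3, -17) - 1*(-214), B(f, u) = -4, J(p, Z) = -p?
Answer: 394887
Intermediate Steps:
H(c) = 217 (H(c) = -1*(-3) - 1*(-214) = 3 + 214 = 217)
H((q*B(-3, -5))*2) - (-205904 - 1*188766) = 217 - (-205904 - 1*188766) = 217 - (-205904 - 188766) = 217 - 1*(-394670) = 217 + 394670 = 394887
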